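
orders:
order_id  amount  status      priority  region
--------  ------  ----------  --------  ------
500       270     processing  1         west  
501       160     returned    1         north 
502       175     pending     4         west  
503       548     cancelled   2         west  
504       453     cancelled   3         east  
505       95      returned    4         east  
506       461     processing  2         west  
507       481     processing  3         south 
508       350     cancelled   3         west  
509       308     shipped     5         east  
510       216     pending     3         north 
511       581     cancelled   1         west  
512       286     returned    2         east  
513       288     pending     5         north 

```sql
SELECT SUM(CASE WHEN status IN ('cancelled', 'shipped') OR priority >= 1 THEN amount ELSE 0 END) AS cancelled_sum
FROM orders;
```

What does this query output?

4672

order_id=500: ✓ → 270
order_id=501: ✓ → 160
order_id=502: ✓ → 175
order_id=503: ✓ → 548
order_id=504: ✓ → 453
order_id=505: ✓ → 95
order_id=506: ✓ → 461
order_id=507: ✓ → 481
order_id=508: ✓ → 350
order_id=509: ✓ → 308
order_id=510: ✓ → 216
order_id=511: ✓ → 581
order_id=512: ✓ → 286
order_id=513: ✓ → 288
cancelled_sum = 270 + 160 + 175 + 548 + 453 + 95 + 461 + 481 + 350 + 308 + 216 + 581 + 286 + 288 = 4672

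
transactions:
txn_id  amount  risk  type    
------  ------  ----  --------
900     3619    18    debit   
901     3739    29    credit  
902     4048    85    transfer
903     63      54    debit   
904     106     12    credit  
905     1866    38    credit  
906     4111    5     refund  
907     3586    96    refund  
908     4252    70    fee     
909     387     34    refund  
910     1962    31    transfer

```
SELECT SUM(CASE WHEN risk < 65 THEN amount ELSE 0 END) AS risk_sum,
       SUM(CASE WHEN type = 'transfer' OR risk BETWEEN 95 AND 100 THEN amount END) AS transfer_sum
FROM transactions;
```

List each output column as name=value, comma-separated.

[risk_sum: risk < 65]
txn_id=900: ✓ → 3619
txn_id=901: ✓ → 3739
txn_id=902: ✗
txn_id=903: ✓ → 63
txn_id=904: ✓ → 106
txn_id=905: ✓ → 1866
txn_id=906: ✓ → 4111
txn_id=907: ✗
txn_id=908: ✗
txn_id=909: ✓ → 387
txn_id=910: ✓ → 1962
risk_sum = 3619 + 3739 + 63 + 106 + 1866 + 4111 + 387 + 1962 = 15853
—
[transfer_sum: type = 'transfer' OR risk BETWEEN 95 AND 100]
txn_id=900: ✗
txn_id=901: ✗
txn_id=902: ✓ → 4048
txn_id=903: ✗
txn_id=904: ✗
txn_id=905: ✗
txn_id=906: ✗
txn_id=907: ✓ → 3586
txn_id=908: ✗
txn_id=909: ✗
txn_id=910: ✓ → 1962
transfer_sum = 4048 + 3586 + 1962 = 9596

risk_sum=15853, transfer_sum=9596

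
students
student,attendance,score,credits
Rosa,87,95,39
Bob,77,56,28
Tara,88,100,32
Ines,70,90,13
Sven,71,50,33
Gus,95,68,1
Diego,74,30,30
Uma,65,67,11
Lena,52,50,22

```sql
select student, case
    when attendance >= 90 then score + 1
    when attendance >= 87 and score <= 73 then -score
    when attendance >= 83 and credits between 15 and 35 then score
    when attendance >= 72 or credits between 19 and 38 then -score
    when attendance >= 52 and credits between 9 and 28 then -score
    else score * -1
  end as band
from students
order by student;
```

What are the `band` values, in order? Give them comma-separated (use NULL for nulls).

student=Bob: attendance >= 72 or credits between 19 and 38 → -56
student=Diego: attendance >= 72 or credits between 19 and 38 → -30
student=Gus: attendance >= 90 → 69
student=Ines: attendance >= 52 and credits between 9 and 28 → -90
student=Lena: attendance >= 72 or credits between 19 and 38 → -50
student=Rosa: attendance >= 72 or credits between 19 and 38 → -95
student=Sven: attendance >= 72 or credits between 19 and 38 → -50
student=Tara: attendance >= 83 and credits between 15 and 35 → 100
student=Uma: attendance >= 52 and credits between 9 and 28 → -67

-56, -30, 69, -90, -50, -95, -50, 100, -67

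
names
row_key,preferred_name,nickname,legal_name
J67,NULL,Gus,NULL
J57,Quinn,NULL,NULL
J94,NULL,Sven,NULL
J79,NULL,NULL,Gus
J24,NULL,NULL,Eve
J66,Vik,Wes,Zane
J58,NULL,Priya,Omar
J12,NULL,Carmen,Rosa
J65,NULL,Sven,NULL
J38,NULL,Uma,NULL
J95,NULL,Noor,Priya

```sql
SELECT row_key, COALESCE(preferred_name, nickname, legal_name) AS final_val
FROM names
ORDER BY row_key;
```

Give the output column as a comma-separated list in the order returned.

Carmen, Eve, Uma, Quinn, Priya, Sven, Vik, Gus, Gus, Sven, Noor

row_key=J12: preferred_name=NULL, nickname=Carmen → Carmen
row_key=J24: preferred_name=NULL, nickname=NULL, legal_name=Eve → Eve
row_key=J38: preferred_name=NULL, nickname=Uma → Uma
row_key=J57: preferred_name=Quinn → Quinn
row_key=J58: preferred_name=NULL, nickname=Priya → Priya
row_key=J65: preferred_name=NULL, nickname=Sven → Sven
row_key=J66: preferred_name=Vik → Vik
row_key=J67: preferred_name=NULL, nickname=Gus → Gus
row_key=J79: preferred_name=NULL, nickname=NULL, legal_name=Gus → Gus
row_key=J94: preferred_name=NULL, nickname=Sven → Sven
row_key=J95: preferred_name=NULL, nickname=Noor → Noor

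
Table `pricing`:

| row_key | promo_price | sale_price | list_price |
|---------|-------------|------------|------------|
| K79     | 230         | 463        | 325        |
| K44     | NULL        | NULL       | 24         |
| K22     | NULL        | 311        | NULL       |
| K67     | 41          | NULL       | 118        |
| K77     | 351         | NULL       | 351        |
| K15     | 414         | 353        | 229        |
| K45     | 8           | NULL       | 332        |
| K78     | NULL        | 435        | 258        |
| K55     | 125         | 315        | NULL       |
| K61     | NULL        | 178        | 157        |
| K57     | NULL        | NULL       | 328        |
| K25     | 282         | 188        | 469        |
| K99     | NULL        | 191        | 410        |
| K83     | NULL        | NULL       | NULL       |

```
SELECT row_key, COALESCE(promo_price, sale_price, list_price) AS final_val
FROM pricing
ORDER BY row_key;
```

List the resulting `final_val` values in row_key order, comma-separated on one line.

414, 311, 282, 24, 8, 125, 328, 178, 41, 351, 435, 230, NULL, 191

row_key=K15: promo_price=414 → 414
row_key=K22: promo_price=NULL, sale_price=311 → 311
row_key=K25: promo_price=282 → 282
row_key=K44: promo_price=NULL, sale_price=NULL, list_price=24 → 24
row_key=K45: promo_price=8 → 8
row_key=K55: promo_price=125 → 125
row_key=K57: promo_price=NULL, sale_price=NULL, list_price=328 → 328
row_key=K61: promo_price=NULL, sale_price=178 → 178
row_key=K67: promo_price=41 → 41
row_key=K77: promo_price=351 → 351
row_key=K78: promo_price=NULL, sale_price=435 → 435
row_key=K79: promo_price=230 → 230
row_key=K83: promo_price=NULL, sale_price=NULL, list_price=NULL (all NULL) → NULL
row_key=K99: promo_price=NULL, sale_price=191 → 191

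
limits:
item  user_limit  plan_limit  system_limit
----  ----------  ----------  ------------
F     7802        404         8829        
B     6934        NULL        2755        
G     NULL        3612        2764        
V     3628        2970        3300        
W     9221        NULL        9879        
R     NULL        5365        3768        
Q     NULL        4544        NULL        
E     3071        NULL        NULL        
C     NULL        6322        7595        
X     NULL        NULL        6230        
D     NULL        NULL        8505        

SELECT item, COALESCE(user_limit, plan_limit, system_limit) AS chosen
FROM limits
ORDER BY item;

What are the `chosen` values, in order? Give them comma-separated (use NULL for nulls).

6934, 6322, 8505, 3071, 7802, 3612, 4544, 5365, 3628, 9221, 6230

item=B: user_limit=6934 → 6934
item=C: user_limit=NULL, plan_limit=6322 → 6322
item=D: user_limit=NULL, plan_limit=NULL, system_limit=8505 → 8505
item=E: user_limit=3071 → 3071
item=F: user_limit=7802 → 7802
item=G: user_limit=NULL, plan_limit=3612 → 3612
item=Q: user_limit=NULL, plan_limit=4544 → 4544
item=R: user_limit=NULL, plan_limit=5365 → 5365
item=V: user_limit=3628 → 3628
item=W: user_limit=9221 → 9221
item=X: user_limit=NULL, plan_limit=NULL, system_limit=6230 → 6230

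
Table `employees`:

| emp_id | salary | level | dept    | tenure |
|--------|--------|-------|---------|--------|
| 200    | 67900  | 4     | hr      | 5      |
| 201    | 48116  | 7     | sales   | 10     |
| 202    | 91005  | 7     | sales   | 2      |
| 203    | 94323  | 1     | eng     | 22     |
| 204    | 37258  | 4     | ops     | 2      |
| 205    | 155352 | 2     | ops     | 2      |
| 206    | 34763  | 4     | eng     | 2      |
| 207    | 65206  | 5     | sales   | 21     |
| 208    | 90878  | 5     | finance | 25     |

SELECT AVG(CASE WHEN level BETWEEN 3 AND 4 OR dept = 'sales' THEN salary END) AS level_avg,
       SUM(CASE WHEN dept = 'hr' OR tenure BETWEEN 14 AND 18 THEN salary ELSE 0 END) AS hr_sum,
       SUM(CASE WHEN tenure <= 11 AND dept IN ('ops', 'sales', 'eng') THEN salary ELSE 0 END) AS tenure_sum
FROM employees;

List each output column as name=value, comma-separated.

level_avg=57374.6666666667, hr_sum=67900, tenure_sum=366494

[level_avg: level BETWEEN 3 AND 4 OR dept = 'sales']
emp_id=200: ✓ → 67900
emp_id=201: ✓ → 48116
emp_id=202: ✓ → 91005
emp_id=203: ✗
emp_id=204: ✓ → 37258
emp_id=205: ✗
emp_id=206: ✓ → 34763
emp_id=207: ✓ → 65206
emp_id=208: ✗
level_avg = (67900 + 48116 + 91005 + 37258 + 34763 + 65206) / 6 = 57374.6666666667
—
[hr_sum: dept = 'hr' OR tenure BETWEEN 14 AND 18]
emp_id=200: ✓ → 67900
emp_id=201: ✗
emp_id=202: ✗
emp_id=203: ✗
emp_id=204: ✗
emp_id=205: ✗
emp_id=206: ✗
emp_id=207: ✗
emp_id=208: ✗
hr_sum = 67900
—
[tenure_sum: tenure <= 11 AND dept IN ('ops', 'sales', 'eng')]
emp_id=200: ✗
emp_id=201: ✓ → 48116
emp_id=202: ✓ → 91005
emp_id=203: ✗
emp_id=204: ✓ → 37258
emp_id=205: ✓ → 155352
emp_id=206: ✓ → 34763
emp_id=207: ✗
emp_id=208: ✗
tenure_sum = 48116 + 91005 + 37258 + 155352 + 34763 = 366494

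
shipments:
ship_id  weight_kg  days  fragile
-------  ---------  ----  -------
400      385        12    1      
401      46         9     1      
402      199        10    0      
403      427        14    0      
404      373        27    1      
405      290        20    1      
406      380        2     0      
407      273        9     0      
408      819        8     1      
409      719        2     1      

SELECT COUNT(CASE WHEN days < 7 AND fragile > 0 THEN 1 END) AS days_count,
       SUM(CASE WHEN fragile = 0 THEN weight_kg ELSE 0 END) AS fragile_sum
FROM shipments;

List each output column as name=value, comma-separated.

[days_count: days < 7 AND fragile > 0]
ship_id=400: ✗
ship_id=401: ✗
ship_id=402: ✗
ship_id=403: ✗
ship_id=404: ✗
ship_id=405: ✗
ship_id=406: ✗
ship_id=407: ✗
ship_id=408: ✗
ship_id=409: ✓ → 1
days_count = COUNT(1) = 1
—
[fragile_sum: fragile = 0]
ship_id=400: ✗
ship_id=401: ✗
ship_id=402: ✓ → 199
ship_id=403: ✓ → 427
ship_id=404: ✗
ship_id=405: ✗
ship_id=406: ✓ → 380
ship_id=407: ✓ → 273
ship_id=408: ✗
ship_id=409: ✗
fragile_sum = 199 + 427 + 380 + 273 = 1279

days_count=1, fragile_sum=1279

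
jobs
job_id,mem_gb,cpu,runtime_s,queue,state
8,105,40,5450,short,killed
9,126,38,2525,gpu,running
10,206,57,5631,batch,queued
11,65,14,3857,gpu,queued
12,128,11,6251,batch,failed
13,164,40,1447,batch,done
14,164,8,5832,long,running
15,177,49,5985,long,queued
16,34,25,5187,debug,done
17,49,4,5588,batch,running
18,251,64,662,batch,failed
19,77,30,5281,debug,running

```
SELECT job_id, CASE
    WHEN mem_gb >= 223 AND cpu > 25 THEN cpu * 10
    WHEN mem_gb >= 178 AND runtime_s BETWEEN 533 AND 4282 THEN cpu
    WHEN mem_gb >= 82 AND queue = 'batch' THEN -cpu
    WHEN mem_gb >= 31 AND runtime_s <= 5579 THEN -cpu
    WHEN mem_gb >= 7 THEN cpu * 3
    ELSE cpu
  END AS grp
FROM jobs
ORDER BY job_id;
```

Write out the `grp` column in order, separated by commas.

job_id=8: mem_gb >= 31 AND runtime_s <= 5579 → -40
job_id=9: mem_gb >= 31 AND runtime_s <= 5579 → -38
job_id=10: mem_gb >= 82 AND queue = 'batch' → -57
job_id=11: mem_gb >= 31 AND runtime_s <= 5579 → -14
job_id=12: mem_gb >= 82 AND queue = 'batch' → -11
job_id=13: mem_gb >= 82 AND queue = 'batch' → -40
job_id=14: mem_gb >= 7 → 24
job_id=15: mem_gb >= 7 → 147
job_id=16: mem_gb >= 31 AND runtime_s <= 5579 → -25
job_id=17: mem_gb >= 7 → 12
job_id=18: mem_gb >= 223 AND cpu > 25 → 640
job_id=19: mem_gb >= 31 AND runtime_s <= 5579 → -30

-40, -38, -57, -14, -11, -40, 24, 147, -25, 12, 640, -30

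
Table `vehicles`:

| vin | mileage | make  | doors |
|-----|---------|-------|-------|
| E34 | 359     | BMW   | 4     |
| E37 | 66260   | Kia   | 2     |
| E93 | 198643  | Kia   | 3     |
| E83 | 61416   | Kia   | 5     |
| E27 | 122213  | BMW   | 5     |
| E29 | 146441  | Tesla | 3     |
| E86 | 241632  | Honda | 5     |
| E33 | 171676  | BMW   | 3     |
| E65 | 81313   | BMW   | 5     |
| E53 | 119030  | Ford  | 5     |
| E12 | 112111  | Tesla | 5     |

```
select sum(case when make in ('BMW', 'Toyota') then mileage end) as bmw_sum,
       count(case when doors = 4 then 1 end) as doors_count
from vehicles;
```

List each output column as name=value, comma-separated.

[bmw_sum: make in ('BMW', 'Toyota')]
vin=E34: ✓ → 359
vin=E37: ✗
vin=E93: ✗
vin=E83: ✗
vin=E27: ✓ → 122213
vin=E29: ✗
vin=E86: ✗
vin=E33: ✓ → 171676
vin=E65: ✓ → 81313
vin=E53: ✗
vin=E12: ✗
bmw_sum = 359 + 122213 + 171676 + 81313 = 375561
—
[doors_count: doors = 4]
vin=E34: ✓ → 1
vin=E37: ✗
vin=E93: ✗
vin=E83: ✗
vin=E27: ✗
vin=E29: ✗
vin=E86: ✗
vin=E33: ✗
vin=E65: ✗
vin=E53: ✗
vin=E12: ✗
doors_count = COUNT(1) = 1

bmw_sum=375561, doors_count=1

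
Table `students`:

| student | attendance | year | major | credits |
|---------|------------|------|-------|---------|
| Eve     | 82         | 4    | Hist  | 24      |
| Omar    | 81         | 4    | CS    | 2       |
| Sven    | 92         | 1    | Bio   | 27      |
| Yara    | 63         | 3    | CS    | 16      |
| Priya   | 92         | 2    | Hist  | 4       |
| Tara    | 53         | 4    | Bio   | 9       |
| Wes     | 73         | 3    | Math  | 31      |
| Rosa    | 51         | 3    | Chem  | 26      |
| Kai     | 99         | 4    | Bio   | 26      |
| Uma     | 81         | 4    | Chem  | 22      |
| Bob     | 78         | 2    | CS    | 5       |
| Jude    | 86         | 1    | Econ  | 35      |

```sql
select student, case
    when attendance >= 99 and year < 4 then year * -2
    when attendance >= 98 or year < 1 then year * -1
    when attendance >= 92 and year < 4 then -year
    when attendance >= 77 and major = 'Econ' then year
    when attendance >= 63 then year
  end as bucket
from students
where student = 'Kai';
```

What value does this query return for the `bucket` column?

-4

student = Kai: attendance=99, year=4, major=Bio, credits=26.
attendance >= 99 and year < 4 → false
attendance >= 98 or year < 1 → true → -4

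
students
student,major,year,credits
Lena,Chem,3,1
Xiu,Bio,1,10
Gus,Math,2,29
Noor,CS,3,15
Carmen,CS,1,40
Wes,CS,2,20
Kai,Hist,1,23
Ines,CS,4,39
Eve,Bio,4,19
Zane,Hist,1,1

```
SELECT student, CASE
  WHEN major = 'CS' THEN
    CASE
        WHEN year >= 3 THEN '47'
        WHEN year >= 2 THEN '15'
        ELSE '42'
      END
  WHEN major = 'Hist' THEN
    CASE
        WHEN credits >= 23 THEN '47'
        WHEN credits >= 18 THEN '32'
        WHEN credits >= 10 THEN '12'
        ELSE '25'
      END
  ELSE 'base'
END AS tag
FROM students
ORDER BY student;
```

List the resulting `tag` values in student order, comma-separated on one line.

42, base, base, 47, 47, base, 47, 15, base, 25

student=Carmen: major='CS' → inner[ELSE] → 42
student=Eve: major='Bio' → outer ELSE → base
student=Gus: major='Math' → outer ELSE → base
student=Ines: major='CS' → inner[year >= 3] → 47
student=Kai: major='Hist' → inner[credits >= 23] → 47
student=Lena: major='Chem' → outer ELSE → base
student=Noor: major='CS' → inner[year >= 3] → 47
student=Wes: major='CS' → inner[year >= 2] → 15
student=Xiu: major='Bio' → outer ELSE → base
student=Zane: major='Hist' → inner[ELSE] → 25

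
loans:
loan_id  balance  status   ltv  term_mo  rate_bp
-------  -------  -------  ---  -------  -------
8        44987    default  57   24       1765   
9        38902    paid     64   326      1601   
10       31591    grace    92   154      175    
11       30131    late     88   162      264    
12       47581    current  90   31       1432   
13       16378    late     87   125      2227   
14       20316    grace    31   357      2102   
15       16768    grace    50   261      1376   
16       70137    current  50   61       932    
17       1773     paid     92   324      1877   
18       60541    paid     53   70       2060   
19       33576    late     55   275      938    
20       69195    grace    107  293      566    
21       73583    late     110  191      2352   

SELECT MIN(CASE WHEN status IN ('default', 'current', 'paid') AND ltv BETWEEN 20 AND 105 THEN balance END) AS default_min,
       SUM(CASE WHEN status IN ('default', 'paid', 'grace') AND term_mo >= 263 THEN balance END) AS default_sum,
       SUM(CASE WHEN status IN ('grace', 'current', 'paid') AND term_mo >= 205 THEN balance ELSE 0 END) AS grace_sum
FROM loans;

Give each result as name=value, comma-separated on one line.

[default_min: status IN ('default', 'current', 'paid') AND ltv BETWEEN 20 AND 105]
loan_id=8: ✓ → 44987
loan_id=9: ✓ → 38902
loan_id=10: ✗
loan_id=11: ✗
loan_id=12: ✓ → 47581
loan_id=13: ✗
loan_id=14: ✗
loan_id=15: ✗
loan_id=16: ✓ → 70137
loan_id=17: ✓ → 1773
loan_id=18: ✓ → 60541
loan_id=19: ✗
loan_id=20: ✗
loan_id=21: ✗
default_min = MIN(44987, 38902, 47581, 70137, 1773, 60541) = 1773
—
[default_sum: status IN ('default', 'paid', 'grace') AND term_mo >= 263]
loan_id=8: ✗
loan_id=9: ✓ → 38902
loan_id=10: ✗
loan_id=11: ✗
loan_id=12: ✗
loan_id=13: ✗
loan_id=14: ✓ → 20316
loan_id=15: ✗
loan_id=16: ✗
loan_id=17: ✓ → 1773
loan_id=18: ✗
loan_id=19: ✗
loan_id=20: ✓ → 69195
loan_id=21: ✗
default_sum = 38902 + 20316 + 1773 + 69195 = 130186
—
[grace_sum: status IN ('grace', 'current', 'paid') AND term_mo >= 205]
loan_id=8: ✗
loan_id=9: ✓ → 38902
loan_id=10: ✗
loan_id=11: ✗
loan_id=12: ✗
loan_id=13: ✗
loan_id=14: ✓ → 20316
loan_id=15: ✓ → 16768
loan_id=16: ✗
loan_id=17: ✓ → 1773
loan_id=18: ✗
loan_id=19: ✗
loan_id=20: ✓ → 69195
loan_id=21: ✗
grace_sum = 38902 + 20316 + 16768 + 1773 + 69195 = 146954

default_min=1773, default_sum=130186, grace_sum=146954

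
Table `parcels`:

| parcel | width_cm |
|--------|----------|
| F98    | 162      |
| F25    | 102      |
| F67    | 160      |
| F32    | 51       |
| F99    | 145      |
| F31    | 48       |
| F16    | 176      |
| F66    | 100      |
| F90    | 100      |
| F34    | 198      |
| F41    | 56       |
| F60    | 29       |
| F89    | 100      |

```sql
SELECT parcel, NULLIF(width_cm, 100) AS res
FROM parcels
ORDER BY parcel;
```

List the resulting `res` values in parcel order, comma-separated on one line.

176, 102, 48, 51, 198, 56, 29, NULL, 160, NULL, NULL, 162, 145

parcel=F16: width_cm=176 vs 100: differ → 176
parcel=F25: width_cm=102 vs 100: differ → 102
parcel=F31: width_cm=48 vs 100: differ → 48
parcel=F32: width_cm=51 vs 100: differ → 51
parcel=F34: width_cm=198 vs 100: differ → 198
parcel=F41: width_cm=56 vs 100: differ → 56
parcel=F60: width_cm=29 vs 100: differ → 29
parcel=F66: width_cm=100 vs 100: equal → NULL
parcel=F67: width_cm=160 vs 100: differ → 160
parcel=F89: width_cm=100 vs 100: equal → NULL
parcel=F90: width_cm=100 vs 100: equal → NULL
parcel=F98: width_cm=162 vs 100: differ → 162
parcel=F99: width_cm=145 vs 100: differ → 145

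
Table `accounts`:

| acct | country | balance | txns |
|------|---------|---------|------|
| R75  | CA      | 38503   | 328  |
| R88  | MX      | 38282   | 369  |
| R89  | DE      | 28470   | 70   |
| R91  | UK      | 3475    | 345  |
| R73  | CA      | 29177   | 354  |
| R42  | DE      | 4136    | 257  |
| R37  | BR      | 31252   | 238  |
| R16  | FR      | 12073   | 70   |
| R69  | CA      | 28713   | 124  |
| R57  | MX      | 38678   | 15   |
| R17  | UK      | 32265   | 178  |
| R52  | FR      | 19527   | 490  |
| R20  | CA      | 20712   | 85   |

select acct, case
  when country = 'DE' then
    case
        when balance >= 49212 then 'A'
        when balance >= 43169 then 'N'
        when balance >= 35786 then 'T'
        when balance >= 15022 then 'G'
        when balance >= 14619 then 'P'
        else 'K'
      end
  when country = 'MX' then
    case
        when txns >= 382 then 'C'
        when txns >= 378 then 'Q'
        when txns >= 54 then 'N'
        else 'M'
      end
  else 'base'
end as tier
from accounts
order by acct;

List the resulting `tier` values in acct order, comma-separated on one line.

acct=R16: country='FR' → outer ELSE → base
acct=R17: country='UK' → outer ELSE → base
acct=R20: country='CA' → outer ELSE → base
acct=R37: country='BR' → outer ELSE → base
acct=R42: country='DE' → inner[ELSE] → K
acct=R52: country='FR' → outer ELSE → base
acct=R57: country='MX' → inner[ELSE] → M
acct=R69: country='CA' → outer ELSE → base
acct=R73: country='CA' → outer ELSE → base
acct=R75: country='CA' → outer ELSE → base
acct=R88: country='MX' → inner[txns >= 54] → N
acct=R89: country='DE' → inner[balance >= 15022] → G
acct=R91: country='UK' → outer ELSE → base

base, base, base, base, K, base, M, base, base, base, N, G, base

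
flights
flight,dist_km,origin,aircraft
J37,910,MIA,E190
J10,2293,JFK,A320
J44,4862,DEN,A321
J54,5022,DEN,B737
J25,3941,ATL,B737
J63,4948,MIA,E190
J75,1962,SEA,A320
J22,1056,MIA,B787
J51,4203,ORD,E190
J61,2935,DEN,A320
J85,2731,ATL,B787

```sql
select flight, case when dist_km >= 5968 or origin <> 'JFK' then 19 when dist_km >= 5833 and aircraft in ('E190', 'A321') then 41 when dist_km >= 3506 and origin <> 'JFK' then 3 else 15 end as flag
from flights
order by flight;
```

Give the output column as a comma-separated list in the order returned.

15, 19, 19, 19, 19, 19, 19, 19, 19, 19, 19

flight=J10: ELSE → 15
flight=J22: dist_km >= 5968 or origin <> 'JFK' → 19
flight=J25: dist_km >= 5968 or origin <> 'JFK' → 19
flight=J37: dist_km >= 5968 or origin <> 'JFK' → 19
flight=J44: dist_km >= 5968 or origin <> 'JFK' → 19
flight=J51: dist_km >= 5968 or origin <> 'JFK' → 19
flight=J54: dist_km >= 5968 or origin <> 'JFK' → 19
flight=J61: dist_km >= 5968 or origin <> 'JFK' → 19
flight=J63: dist_km >= 5968 or origin <> 'JFK' → 19
flight=J75: dist_km >= 5968 or origin <> 'JFK' → 19
flight=J85: dist_km >= 5968 or origin <> 'JFK' → 19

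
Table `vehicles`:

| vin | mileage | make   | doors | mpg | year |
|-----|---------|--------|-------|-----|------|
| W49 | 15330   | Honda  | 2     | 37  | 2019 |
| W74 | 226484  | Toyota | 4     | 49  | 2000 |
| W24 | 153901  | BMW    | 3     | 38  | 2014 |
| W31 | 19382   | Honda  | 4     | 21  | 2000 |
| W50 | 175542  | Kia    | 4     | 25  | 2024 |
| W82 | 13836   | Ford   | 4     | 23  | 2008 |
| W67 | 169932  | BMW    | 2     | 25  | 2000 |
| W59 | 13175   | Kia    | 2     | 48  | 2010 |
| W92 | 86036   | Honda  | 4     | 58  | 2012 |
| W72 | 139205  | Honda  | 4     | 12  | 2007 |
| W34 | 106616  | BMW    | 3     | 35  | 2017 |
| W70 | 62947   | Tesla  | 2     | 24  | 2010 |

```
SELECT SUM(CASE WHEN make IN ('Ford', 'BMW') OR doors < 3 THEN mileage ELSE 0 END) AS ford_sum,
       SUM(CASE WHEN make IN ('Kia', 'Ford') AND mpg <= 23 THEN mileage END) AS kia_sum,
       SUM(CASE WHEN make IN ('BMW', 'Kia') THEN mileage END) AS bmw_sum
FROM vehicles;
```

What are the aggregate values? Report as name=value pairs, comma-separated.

[ford_sum: make IN ('Ford', 'BMW') OR doors < 3]
vin=W49: ✓ → 15330
vin=W74: ✗
vin=W24: ✓ → 153901
vin=W31: ✗
vin=W50: ✗
vin=W82: ✓ → 13836
vin=W67: ✓ → 169932
vin=W59: ✓ → 13175
vin=W92: ✗
vin=W72: ✗
vin=W34: ✓ → 106616
vin=W70: ✓ → 62947
ford_sum = 15330 + 153901 + 13836 + 169932 + 13175 + 106616 + 62947 = 535737
—
[kia_sum: make IN ('Kia', 'Ford') AND mpg <= 23]
vin=W49: ✗
vin=W74: ✗
vin=W24: ✗
vin=W31: ✗
vin=W50: ✗
vin=W82: ✓ → 13836
vin=W67: ✗
vin=W59: ✗
vin=W92: ✗
vin=W72: ✗
vin=W34: ✗
vin=W70: ✗
kia_sum = 13836
—
[bmw_sum: make IN ('BMW', 'Kia')]
vin=W49: ✗
vin=W74: ✗
vin=W24: ✓ → 153901
vin=W31: ✗
vin=W50: ✓ → 175542
vin=W82: ✗
vin=W67: ✓ → 169932
vin=W59: ✓ → 13175
vin=W92: ✗
vin=W72: ✗
vin=W34: ✓ → 106616
vin=W70: ✗
bmw_sum = 153901 + 175542 + 169932 + 13175 + 106616 = 619166

ford_sum=535737, kia_sum=13836, bmw_sum=619166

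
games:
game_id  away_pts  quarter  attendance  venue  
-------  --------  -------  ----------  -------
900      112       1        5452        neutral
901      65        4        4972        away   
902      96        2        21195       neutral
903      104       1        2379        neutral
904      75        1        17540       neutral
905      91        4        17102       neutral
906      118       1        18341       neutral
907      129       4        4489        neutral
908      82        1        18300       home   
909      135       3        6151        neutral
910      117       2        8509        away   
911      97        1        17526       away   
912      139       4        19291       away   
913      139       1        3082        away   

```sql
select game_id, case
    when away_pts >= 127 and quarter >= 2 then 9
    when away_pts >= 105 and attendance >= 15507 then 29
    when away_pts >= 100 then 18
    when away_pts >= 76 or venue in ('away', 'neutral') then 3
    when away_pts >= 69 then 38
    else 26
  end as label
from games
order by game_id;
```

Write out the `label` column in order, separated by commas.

game_id=900: away_pts >= 100 → 18
game_id=901: away_pts >= 76 or venue in ('away', 'neutral') → 3
game_id=902: away_pts >= 76 or venue in ('away', 'neutral') → 3
game_id=903: away_pts >= 100 → 18
game_id=904: away_pts >= 76 or venue in ('away', 'neutral') → 3
game_id=905: away_pts >= 76 or venue in ('away', 'neutral') → 3
game_id=906: away_pts >= 105 and attendance >= 15507 → 29
game_id=907: away_pts >= 127 and quarter >= 2 → 9
game_id=908: away_pts >= 76 or venue in ('away', 'neutral') → 3
game_id=909: away_pts >= 127 and quarter >= 2 → 9
game_id=910: away_pts >= 100 → 18
game_id=911: away_pts >= 76 or venue in ('away', 'neutral') → 3
game_id=912: away_pts >= 127 and quarter >= 2 → 9
game_id=913: away_pts >= 100 → 18

18, 3, 3, 18, 3, 3, 29, 9, 3, 9, 18, 3, 9, 18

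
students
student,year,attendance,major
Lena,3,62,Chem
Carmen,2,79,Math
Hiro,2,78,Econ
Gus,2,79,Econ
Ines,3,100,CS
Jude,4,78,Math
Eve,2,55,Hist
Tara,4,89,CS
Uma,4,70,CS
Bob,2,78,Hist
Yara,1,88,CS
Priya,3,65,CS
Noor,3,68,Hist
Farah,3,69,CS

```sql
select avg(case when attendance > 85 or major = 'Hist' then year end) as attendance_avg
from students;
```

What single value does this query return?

student=Lena: ✗
student=Carmen: ✗
student=Hiro: ✗
student=Gus: ✗
student=Ines: ✓ → 3
student=Jude: ✗
student=Eve: ✓ → 2
student=Tara: ✓ → 4
student=Uma: ✗
student=Bob: ✓ → 2
student=Yara: ✓ → 1
student=Priya: ✗
student=Noor: ✓ → 3
student=Farah: ✗
attendance_avg = (3 + 2 + 4 + 2 + 1 + 3) / 6 = 2.5

2.5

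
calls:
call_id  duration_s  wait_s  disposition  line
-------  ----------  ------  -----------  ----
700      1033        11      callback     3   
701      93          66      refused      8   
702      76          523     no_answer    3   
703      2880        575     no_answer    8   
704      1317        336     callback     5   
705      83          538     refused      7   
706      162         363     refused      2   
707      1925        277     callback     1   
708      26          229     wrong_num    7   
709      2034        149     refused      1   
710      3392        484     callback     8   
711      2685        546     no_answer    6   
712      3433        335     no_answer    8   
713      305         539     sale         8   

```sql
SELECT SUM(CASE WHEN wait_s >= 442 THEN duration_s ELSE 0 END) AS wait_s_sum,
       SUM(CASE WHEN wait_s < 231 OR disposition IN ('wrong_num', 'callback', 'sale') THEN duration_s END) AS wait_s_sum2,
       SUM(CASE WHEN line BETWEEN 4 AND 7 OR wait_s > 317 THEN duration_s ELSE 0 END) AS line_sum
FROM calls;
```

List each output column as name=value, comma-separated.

wait_s_sum=9421, wait_s_sum2=10125, line_sum=14359

[wait_s_sum: wait_s >= 442]
call_id=700: ✗
call_id=701: ✗
call_id=702: ✓ → 76
call_id=703: ✓ → 2880
call_id=704: ✗
call_id=705: ✓ → 83
call_id=706: ✗
call_id=707: ✗
call_id=708: ✗
call_id=709: ✗
call_id=710: ✓ → 3392
call_id=711: ✓ → 2685
call_id=712: ✗
call_id=713: ✓ → 305
wait_s_sum = 76 + 2880 + 83 + 3392 + 2685 + 305 = 9421
—
[wait_s_sum2: wait_s < 231 OR disposition IN ('wrong_num', 'callback', 'sale')]
call_id=700: ✓ → 1033
call_id=701: ✓ → 93
call_id=702: ✗
call_id=703: ✗
call_id=704: ✓ → 1317
call_id=705: ✗
call_id=706: ✗
call_id=707: ✓ → 1925
call_id=708: ✓ → 26
call_id=709: ✓ → 2034
call_id=710: ✓ → 3392
call_id=711: ✗
call_id=712: ✗
call_id=713: ✓ → 305
wait_s_sum2 = 1033 + 93 + 1317 + 1925 + 26 + 2034 + 3392 + 305 = 10125
—
[line_sum: line BETWEEN 4 AND 7 OR wait_s > 317]
call_id=700: ✗
call_id=701: ✗
call_id=702: ✓ → 76
call_id=703: ✓ → 2880
call_id=704: ✓ → 1317
call_id=705: ✓ → 83
call_id=706: ✓ → 162
call_id=707: ✗
call_id=708: ✓ → 26
call_id=709: ✗
call_id=710: ✓ → 3392
call_id=711: ✓ → 2685
call_id=712: ✓ → 3433
call_id=713: ✓ → 305
line_sum = 76 + 2880 + 1317 + 83 + 162 + 26 + 3392 + 2685 + 3433 + 305 = 14359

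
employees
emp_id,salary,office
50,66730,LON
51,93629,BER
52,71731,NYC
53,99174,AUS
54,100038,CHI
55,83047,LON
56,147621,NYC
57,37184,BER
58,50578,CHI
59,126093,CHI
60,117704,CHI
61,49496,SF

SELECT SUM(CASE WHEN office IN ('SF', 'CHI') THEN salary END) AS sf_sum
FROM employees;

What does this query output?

emp_id=50: ✗
emp_id=51: ✗
emp_id=52: ✗
emp_id=53: ✗
emp_id=54: ✓ → 100038
emp_id=55: ✗
emp_id=56: ✗
emp_id=57: ✗
emp_id=58: ✓ → 50578
emp_id=59: ✓ → 126093
emp_id=60: ✓ → 117704
emp_id=61: ✓ → 49496
sf_sum = 100038 + 50578 + 126093 + 117704 + 49496 = 443909

443909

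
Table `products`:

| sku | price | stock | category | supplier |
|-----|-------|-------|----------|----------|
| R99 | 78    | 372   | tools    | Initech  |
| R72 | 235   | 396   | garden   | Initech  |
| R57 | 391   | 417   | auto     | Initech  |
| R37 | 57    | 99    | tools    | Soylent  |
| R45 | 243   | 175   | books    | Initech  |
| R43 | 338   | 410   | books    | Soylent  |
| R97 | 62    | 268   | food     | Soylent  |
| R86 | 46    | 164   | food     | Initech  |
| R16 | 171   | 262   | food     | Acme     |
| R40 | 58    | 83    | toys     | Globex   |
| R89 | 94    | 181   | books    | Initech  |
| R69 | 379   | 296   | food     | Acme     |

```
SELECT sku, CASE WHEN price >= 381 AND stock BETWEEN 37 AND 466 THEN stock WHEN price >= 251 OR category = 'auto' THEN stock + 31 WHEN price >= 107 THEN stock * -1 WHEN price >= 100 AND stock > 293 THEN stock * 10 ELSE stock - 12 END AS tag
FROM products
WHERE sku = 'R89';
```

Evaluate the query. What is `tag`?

sku = R89: price=94, stock=181, category=books, supplier=Initech.
price >= 381 AND stock BETWEEN 37 AND 466 → false
price >= 251 OR category = 'auto' → false
price >= 107 → false
price >= 100 AND stock > 293 → false
No prior WHEN matched → ELSE → 169

169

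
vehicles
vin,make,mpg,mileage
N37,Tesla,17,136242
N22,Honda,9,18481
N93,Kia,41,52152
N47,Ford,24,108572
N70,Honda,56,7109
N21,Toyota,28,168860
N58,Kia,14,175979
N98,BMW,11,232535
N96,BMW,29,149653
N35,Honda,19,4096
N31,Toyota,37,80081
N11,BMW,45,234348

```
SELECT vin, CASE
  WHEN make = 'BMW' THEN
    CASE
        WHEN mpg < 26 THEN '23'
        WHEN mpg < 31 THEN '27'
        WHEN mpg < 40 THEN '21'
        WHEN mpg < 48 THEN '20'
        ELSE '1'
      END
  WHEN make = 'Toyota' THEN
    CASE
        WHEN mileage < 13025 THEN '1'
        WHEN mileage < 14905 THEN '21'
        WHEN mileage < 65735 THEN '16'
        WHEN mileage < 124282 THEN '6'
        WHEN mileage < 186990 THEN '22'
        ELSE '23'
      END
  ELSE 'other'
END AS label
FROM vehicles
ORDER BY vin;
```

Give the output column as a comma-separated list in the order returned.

vin=N11: make='BMW' → inner[mpg < 48] → 20
vin=N21: make='Toyota' → inner[mileage < 186990] → 22
vin=N22: make='Honda' → outer ELSE → other
vin=N31: make='Toyota' → inner[mileage < 124282] → 6
vin=N35: make='Honda' → outer ELSE → other
vin=N37: make='Tesla' → outer ELSE → other
vin=N47: make='Ford' → outer ELSE → other
vin=N58: make='Kia' → outer ELSE → other
vin=N70: make='Honda' → outer ELSE → other
vin=N93: make='Kia' → outer ELSE → other
vin=N96: make='BMW' → inner[mpg < 31] → 27
vin=N98: make='BMW' → inner[mpg < 26] → 23

20, 22, other, 6, other, other, other, other, other, other, 27, 23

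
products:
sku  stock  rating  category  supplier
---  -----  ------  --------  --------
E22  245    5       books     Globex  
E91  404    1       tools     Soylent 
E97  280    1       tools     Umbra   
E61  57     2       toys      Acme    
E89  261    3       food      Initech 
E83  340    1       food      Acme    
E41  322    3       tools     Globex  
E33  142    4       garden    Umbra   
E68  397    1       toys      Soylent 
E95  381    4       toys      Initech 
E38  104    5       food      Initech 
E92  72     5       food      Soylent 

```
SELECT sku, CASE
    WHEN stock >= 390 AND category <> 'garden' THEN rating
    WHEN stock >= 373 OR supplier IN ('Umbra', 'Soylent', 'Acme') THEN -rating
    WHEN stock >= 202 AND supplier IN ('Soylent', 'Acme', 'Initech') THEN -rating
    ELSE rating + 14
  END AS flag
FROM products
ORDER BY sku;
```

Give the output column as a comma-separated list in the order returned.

sku=E22: ELSE → 19
sku=E33: stock >= 373 OR supplier IN ('Umbra', 'Soylent', 'Acme') → -4
sku=E38: ELSE → 19
sku=E41: ELSE → 17
sku=E61: stock >= 373 OR supplier IN ('Umbra', 'Soylent', 'Acme') → -2
sku=E68: stock >= 390 AND category <> 'garden' → 1
sku=E83: stock >= 373 OR supplier IN ('Umbra', 'Soylent', 'Acme') → -1
sku=E89: stock >= 202 AND supplier IN ('Soylent', 'Acme', 'Initech') → -3
sku=E91: stock >= 390 AND category <> 'garden' → 1
sku=E92: stock >= 373 OR supplier IN ('Umbra', 'Soylent', 'Acme') → -5
sku=E95: stock >= 373 OR supplier IN ('Umbra', 'Soylent', 'Acme') → -4
sku=E97: stock >= 373 OR supplier IN ('Umbra', 'Soylent', 'Acme') → -1

19, -4, 19, 17, -2, 1, -1, -3, 1, -5, -4, -1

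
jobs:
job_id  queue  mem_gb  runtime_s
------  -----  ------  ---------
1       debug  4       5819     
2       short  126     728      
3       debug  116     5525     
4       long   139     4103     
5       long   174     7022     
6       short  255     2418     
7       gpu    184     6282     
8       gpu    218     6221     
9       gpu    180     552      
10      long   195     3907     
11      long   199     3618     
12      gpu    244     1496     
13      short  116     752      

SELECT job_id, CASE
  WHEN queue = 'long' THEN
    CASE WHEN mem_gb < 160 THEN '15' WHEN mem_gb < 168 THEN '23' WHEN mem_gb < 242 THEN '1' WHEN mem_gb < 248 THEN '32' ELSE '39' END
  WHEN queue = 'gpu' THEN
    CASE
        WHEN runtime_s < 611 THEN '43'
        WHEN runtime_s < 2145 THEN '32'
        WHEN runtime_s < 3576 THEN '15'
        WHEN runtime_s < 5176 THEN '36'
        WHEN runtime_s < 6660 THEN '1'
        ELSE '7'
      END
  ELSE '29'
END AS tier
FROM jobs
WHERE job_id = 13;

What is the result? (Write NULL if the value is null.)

29

job_id = 13: queue=short, mem_gb=116, runtime_s=752.
queue='short' → outer ELSE → 29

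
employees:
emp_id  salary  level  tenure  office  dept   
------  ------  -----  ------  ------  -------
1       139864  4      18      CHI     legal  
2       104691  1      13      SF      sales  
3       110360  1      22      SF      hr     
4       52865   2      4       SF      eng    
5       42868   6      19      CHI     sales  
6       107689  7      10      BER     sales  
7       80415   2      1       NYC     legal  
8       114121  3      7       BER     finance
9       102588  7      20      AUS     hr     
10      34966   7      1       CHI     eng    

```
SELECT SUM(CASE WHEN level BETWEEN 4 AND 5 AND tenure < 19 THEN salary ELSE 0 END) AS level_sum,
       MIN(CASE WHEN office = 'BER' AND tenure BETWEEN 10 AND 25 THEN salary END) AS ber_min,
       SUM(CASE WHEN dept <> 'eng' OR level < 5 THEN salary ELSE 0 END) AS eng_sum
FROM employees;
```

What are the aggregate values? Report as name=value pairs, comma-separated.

[level_sum: level BETWEEN 4 AND 5 AND tenure < 19]
emp_id=1: ✓ → 139864
emp_id=2: ✗
emp_id=3: ✗
emp_id=4: ✗
emp_id=5: ✗
emp_id=6: ✗
emp_id=7: ✗
emp_id=8: ✗
emp_id=9: ✗
emp_id=10: ✗
level_sum = 139864
—
[ber_min: office = 'BER' AND tenure BETWEEN 10 AND 25]
emp_id=1: ✗
emp_id=2: ✗
emp_id=3: ✗
emp_id=4: ✗
emp_id=5: ✗
emp_id=6: ✓ → 107689
emp_id=7: ✗
emp_id=8: ✗
emp_id=9: ✗
emp_id=10: ✗
ber_min = MIN(107689) = 107689
—
[eng_sum: dept <> 'eng' OR level < 5]
emp_id=1: ✓ → 139864
emp_id=2: ✓ → 104691
emp_id=3: ✓ → 110360
emp_id=4: ✓ → 52865
emp_id=5: ✓ → 42868
emp_id=6: ✓ → 107689
emp_id=7: ✓ → 80415
emp_id=8: ✓ → 114121
emp_id=9: ✓ → 102588
emp_id=10: ✗
eng_sum = 139864 + 104691 + 110360 + 52865 + 42868 + 107689 + 80415 + 114121 + 102588 = 855461

level_sum=139864, ber_min=107689, eng_sum=855461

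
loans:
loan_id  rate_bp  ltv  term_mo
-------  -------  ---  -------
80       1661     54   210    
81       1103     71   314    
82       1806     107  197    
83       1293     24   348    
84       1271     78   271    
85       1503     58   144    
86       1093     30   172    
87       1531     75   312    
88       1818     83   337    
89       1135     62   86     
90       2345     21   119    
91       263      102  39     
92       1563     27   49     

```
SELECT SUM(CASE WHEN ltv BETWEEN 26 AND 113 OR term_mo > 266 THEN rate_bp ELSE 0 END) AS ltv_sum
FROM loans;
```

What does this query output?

loan_id=80: ✓ → 1661
loan_id=81: ✓ → 1103
loan_id=82: ✓ → 1806
loan_id=83: ✓ → 1293
loan_id=84: ✓ → 1271
loan_id=85: ✓ → 1503
loan_id=86: ✓ → 1093
loan_id=87: ✓ → 1531
loan_id=88: ✓ → 1818
loan_id=89: ✓ → 1135
loan_id=90: ✗
loan_id=91: ✓ → 263
loan_id=92: ✓ → 1563
ltv_sum = 1661 + 1103 + 1806 + 1293 + 1271 + 1503 + 1093 + 1531 + 1818 + 1135 + 263 + 1563 = 16040

16040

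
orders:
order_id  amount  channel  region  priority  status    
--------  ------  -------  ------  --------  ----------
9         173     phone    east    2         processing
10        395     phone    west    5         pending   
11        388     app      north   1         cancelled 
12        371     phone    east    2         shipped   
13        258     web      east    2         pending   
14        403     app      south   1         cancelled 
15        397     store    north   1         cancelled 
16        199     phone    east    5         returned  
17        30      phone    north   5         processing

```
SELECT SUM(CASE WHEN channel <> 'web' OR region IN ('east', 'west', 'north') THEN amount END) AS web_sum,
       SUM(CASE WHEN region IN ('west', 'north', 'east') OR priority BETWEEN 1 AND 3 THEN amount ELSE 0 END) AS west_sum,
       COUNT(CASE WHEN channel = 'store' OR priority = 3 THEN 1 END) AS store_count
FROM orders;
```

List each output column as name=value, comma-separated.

[web_sum: channel <> 'web' OR region IN ('east', 'west', 'north')]
order_id=9: ✓ → 173
order_id=10: ✓ → 395
order_id=11: ✓ → 388
order_id=12: ✓ → 371
order_id=13: ✓ → 258
order_id=14: ✓ → 403
order_id=15: ✓ → 397
order_id=16: ✓ → 199
order_id=17: ✓ → 30
web_sum = 173 + 395 + 388 + 371 + 258 + 403 + 397 + 199 + 30 = 2614
—
[west_sum: region IN ('west', 'north', 'east') OR priority BETWEEN 1 AND 3]
order_id=9: ✓ → 173
order_id=10: ✓ → 395
order_id=11: ✓ → 388
order_id=12: ✓ → 371
order_id=13: ✓ → 258
order_id=14: ✓ → 403
order_id=15: ✓ → 397
order_id=16: ✓ → 199
order_id=17: ✓ → 30
west_sum = 173 + 395 + 388 + 371 + 258 + 403 + 397 + 199 + 30 = 2614
—
[store_count: channel = 'store' OR priority = 3]
order_id=9: ✗
order_id=10: ✗
order_id=11: ✗
order_id=12: ✗
order_id=13: ✗
order_id=14: ✗
order_id=15: ✓ → 1
order_id=16: ✗
order_id=17: ✗
store_count = COUNT(1) = 1

web_sum=2614, west_sum=2614, store_count=1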